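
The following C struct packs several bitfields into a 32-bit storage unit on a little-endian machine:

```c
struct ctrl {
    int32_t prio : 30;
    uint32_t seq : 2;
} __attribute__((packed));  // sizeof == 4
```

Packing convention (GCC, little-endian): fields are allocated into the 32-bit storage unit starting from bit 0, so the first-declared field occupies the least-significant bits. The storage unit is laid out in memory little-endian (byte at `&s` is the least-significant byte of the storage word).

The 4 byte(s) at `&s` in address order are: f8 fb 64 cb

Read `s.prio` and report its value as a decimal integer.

[0]=0xf8 [1]=0xfb [2]=0x64 [3]=0xcb (little-endian) → word 0xcb64fbf8
prio:30 @ bit 0 → (0xcb64fbf8>>0)&0x3fffffff = 0xb64fbf8  ←
seq:2 @ bit 30 → (0xcb64fbf8>>30)&0x3 = 0x3
prio signed 30b, MSB=0: value = 191167480

191167480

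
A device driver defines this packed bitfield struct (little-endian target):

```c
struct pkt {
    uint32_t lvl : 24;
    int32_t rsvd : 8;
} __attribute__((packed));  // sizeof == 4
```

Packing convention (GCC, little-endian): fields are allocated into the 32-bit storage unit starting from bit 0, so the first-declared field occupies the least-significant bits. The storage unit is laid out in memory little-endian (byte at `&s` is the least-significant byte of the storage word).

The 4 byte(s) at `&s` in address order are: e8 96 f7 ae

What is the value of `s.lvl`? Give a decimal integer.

16226024

[0]=0xe8 [1]=0x96 [2]=0xf7 [3]=0xae (little-endian) → word 0xaef796e8
lvl [0+:24] = (word>>0) & 0xffffff = 16226024  ←
rsvd [24+:8] = (word>>24) & 0xff = 174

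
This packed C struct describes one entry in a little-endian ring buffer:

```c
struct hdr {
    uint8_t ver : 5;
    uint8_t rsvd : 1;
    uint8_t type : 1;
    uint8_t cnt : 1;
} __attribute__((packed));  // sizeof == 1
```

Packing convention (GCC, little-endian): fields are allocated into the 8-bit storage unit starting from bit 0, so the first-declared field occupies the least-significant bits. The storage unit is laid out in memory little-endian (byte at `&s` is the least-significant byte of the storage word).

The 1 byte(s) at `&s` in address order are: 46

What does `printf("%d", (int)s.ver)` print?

6

[0]=0x46 (little-endian) → word 0x46
ver:5 @ bit 0 → (0x46>>0)&0x1f = 0x6  ←
rsvd:1 @ bit 5 → (0x46>>5)&0x1 = 0x0
type:1 @ bit 6 → (0x46>>6)&0x1 = 0x1
cnt:1 @ bit 7 → (0x46>>7)&0x1 = 0x0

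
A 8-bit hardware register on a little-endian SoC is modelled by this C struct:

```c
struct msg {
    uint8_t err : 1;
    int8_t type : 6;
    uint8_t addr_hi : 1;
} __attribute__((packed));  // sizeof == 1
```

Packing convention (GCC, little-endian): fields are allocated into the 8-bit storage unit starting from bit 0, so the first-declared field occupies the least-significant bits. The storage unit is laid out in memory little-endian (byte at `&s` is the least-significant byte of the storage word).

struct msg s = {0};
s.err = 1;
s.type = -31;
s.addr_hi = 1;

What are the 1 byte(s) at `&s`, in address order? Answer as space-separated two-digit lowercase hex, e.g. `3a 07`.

err (1b) val=1 bits=0x1 at bit 0: 0x01
type (6b) val=-31 bits=0x21 at bit 1: 0x43
addr_hi (1b) val=1 bits=0x1 at bit 7: 0xc3
word = 0xc3 → little-endian bytes:
  [0]=0xc3

c3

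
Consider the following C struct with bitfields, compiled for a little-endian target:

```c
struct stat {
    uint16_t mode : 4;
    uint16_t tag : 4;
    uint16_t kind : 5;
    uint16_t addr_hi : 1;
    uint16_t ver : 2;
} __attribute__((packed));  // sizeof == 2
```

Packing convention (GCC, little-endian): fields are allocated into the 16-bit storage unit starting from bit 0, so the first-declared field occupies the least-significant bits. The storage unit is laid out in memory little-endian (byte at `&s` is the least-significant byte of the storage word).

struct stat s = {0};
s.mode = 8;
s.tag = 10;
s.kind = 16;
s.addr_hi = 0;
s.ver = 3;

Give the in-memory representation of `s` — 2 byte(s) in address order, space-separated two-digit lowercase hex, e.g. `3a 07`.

a8 d0

mode (4b) val=8 bits=0x8 at bit 0: 0x0008
tag (4b) val=10 bits=0xa at bit 4: 0x00a8
kind (5b) val=16 bits=0x10 at bit 8: 0x10a8
addr_hi (1b) val=0 bits=0x0 at bit 13: 0x10a8
ver (2b) val=3 bits=0x3 at bit 14: 0xd0a8
word = 0xd0a8 → little-endian bytes:
  [0]=0xa8  [1]=0xd0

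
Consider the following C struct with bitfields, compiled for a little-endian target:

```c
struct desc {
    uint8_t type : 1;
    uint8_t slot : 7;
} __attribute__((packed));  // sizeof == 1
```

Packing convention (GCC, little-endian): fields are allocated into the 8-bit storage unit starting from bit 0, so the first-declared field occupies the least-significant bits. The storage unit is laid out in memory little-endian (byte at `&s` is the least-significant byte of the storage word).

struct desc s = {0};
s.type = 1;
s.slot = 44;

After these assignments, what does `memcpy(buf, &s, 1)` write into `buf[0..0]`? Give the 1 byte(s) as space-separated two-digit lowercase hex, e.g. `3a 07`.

[0+:1] type=1 & 0x1 = 0x1; word=0x01
[1+:7] slot=44 & 0x7f = 0x2c; word=0x59
word = 0x59 → little-endian bytes:
  [0]=0x59

59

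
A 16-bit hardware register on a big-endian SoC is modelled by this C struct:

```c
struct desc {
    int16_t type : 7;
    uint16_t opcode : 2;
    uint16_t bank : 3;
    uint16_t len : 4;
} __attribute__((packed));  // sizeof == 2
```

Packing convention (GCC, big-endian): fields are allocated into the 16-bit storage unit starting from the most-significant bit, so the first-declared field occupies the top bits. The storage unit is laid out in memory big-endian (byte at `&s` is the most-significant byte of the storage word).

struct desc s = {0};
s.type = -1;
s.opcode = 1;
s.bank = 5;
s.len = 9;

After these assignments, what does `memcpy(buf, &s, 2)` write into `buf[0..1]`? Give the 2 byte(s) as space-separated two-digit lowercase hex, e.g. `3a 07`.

type (7b) val=-1 bits=0x7f at bit 9: 0xfe00
opcode (2b) val=1 bits=0x1 at bit 7: 0xfe80
bank (3b) val=5 bits=0x5 at bit 4: 0xfed0
len (4b) val=9 bits=0x9 at bit 0: 0xfed9
word = 0xfed9 → big-endian bytes:
  [0]=0xfe  [1]=0xd9

fe d9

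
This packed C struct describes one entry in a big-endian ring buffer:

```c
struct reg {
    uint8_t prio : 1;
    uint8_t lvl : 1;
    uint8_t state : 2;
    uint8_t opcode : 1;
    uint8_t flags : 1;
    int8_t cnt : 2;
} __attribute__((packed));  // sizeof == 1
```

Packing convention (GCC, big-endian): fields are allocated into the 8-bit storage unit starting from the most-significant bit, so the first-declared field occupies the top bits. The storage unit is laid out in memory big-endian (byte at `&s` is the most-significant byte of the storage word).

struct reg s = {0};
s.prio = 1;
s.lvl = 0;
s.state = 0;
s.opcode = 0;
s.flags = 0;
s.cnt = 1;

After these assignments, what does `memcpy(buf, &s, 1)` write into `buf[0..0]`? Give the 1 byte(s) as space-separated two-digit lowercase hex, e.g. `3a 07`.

81

prio:1 = 1 → 0x1 << 7 → word 0x80
lvl:1 = 0 → 0x0 << 6 → word 0x80
state:2 = 0 → 0x0 << 4 → word 0x80
opcode:1 = 0 → 0x0 << 3 → word 0x80
flags:1 = 0 → 0x0 << 2 → word 0x80
cnt:2 = 1 → 0x1 << 0 → word 0x81
word = 0x81 → big-endian bytes:
  [0]=0x81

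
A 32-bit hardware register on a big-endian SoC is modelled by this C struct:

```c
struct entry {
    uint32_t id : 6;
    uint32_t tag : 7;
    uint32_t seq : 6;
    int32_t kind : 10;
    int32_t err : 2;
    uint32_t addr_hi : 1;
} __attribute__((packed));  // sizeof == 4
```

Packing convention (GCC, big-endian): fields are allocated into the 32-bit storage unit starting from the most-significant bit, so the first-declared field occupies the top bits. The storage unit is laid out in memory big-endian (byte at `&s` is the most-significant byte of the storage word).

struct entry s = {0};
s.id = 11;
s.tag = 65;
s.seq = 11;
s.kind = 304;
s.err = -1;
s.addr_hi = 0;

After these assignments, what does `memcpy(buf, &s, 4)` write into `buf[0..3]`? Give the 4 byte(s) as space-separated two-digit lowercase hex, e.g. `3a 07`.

2e 09 69 86

[26+:6] id=11 & 0x3f = 0xb; word=0x2c000000
[19+:7] tag=65 & 0x7f = 0x41; word=0x2e080000
[13+:6] seq=11 & 0x3f = 0xb; word=0x2e096000
[3+:10] kind=304 & 0x3ff = 0x130; word=0x2e096980
[1+:2] err=-1 & 0x3 = 0x3; word=0x2e096986
[0+:1] addr_hi=0 & 0x1 = 0x0; word=0x2e096986
word = 0x2e096986 → big-endian bytes:
  [0]=0x2e  [1]=0x09  [2]=0x69  [3]=0x86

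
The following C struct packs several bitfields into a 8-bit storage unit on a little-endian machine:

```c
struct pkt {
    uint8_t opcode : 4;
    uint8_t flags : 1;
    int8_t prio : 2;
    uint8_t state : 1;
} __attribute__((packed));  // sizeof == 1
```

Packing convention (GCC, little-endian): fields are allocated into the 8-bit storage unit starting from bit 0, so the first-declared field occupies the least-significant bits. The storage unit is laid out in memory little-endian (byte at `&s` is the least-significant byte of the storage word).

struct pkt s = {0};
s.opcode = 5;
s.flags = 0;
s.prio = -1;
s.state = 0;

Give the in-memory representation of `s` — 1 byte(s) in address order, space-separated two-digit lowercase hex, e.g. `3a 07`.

65

opcode:4 = 5 → 0x5 << 0 → word 0x05
flags:1 = 0 → 0x0 << 4 → word 0x05
prio:2 = -1 → 0x3 << 5 → word 0x65
state:1 = 0 → 0x0 << 7 → word 0x65
word = 0x65 → little-endian bytes:
  [0]=0x65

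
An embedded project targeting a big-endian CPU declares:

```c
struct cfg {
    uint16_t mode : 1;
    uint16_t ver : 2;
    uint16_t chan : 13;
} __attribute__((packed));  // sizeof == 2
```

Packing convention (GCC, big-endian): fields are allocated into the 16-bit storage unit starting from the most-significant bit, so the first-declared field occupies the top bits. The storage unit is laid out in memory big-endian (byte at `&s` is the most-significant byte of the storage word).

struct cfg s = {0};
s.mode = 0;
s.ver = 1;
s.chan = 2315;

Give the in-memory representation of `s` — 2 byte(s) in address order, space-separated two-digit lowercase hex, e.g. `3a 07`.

[15+:1] mode=0 & 0x1 = 0x0; word=0x0000
[13+:2] ver=1 & 0x3 = 0x1; word=0x2000
[0+:13] chan=2315 & 0x1fff = 0x90b; word=0x290b
word = 0x290b → big-endian bytes:
  [0]=0x29  [1]=0x0b

29 0b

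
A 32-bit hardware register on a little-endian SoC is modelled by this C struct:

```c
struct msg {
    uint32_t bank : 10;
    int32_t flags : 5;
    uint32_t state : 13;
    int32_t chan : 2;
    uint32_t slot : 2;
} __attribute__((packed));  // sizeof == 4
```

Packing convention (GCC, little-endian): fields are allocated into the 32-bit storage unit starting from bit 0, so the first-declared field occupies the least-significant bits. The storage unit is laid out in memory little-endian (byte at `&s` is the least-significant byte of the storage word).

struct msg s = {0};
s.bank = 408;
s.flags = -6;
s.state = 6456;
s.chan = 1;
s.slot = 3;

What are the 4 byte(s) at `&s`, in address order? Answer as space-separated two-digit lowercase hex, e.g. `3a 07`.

bank:10 = 408 → 0x198 << 0 → word 0x00000198
flags:5 = -6 → 0x1a << 10 → word 0x00006998
state:13 = 6456 → 0x1938 << 15 → word 0x0c9c6998
chan:2 = 1 → 0x1 << 28 → word 0x1c9c6998
slot:2 = 3 → 0x3 << 30 → word 0xdc9c6998
word = 0xdc9c6998 → little-endian bytes:
  [0]=0x98  [1]=0x69  [2]=0x9c  [3]=0xdc

98 69 9c dc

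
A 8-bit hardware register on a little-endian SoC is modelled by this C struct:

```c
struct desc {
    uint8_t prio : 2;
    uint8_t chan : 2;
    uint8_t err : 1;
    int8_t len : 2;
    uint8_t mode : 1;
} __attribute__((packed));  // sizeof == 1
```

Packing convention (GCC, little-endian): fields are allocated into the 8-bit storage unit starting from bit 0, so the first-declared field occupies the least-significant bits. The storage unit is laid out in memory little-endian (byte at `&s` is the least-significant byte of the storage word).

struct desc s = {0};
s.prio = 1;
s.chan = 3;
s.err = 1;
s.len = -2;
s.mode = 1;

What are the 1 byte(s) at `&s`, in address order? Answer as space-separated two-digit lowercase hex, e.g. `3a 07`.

prio (2b) val=1 bits=0x1 at bit 0: 0x01
chan (2b) val=3 bits=0x3 at bit 2: 0x0d
err (1b) val=1 bits=0x1 at bit 4: 0x1d
len (2b) val=-2 bits=0x2 at bit 5: 0x5d
mode (1b) val=1 bits=0x1 at bit 7: 0xdd
word = 0xdd → little-endian bytes:
  [0]=0xdd

dd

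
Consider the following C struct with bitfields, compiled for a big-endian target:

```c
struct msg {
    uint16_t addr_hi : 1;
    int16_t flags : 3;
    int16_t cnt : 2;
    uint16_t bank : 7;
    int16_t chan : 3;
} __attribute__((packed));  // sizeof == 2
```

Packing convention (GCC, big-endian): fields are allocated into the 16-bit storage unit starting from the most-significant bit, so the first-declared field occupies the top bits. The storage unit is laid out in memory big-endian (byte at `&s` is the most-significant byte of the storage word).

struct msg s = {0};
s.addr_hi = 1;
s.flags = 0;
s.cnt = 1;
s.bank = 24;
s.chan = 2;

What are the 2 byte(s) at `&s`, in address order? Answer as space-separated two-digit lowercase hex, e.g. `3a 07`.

addr_hi:1 = 1 → 0x1 << 15 → word 0x8000
flags:3 = 0 → 0x0 << 12 → word 0x8000
cnt:2 = 1 → 0x1 << 10 → word 0x8400
bank:7 = 24 → 0x18 << 3 → word 0x84c0
chan:3 = 2 → 0x2 << 0 → word 0x84c2
word = 0x84c2 → big-endian bytes:
  [0]=0x84  [1]=0xc2

84 c2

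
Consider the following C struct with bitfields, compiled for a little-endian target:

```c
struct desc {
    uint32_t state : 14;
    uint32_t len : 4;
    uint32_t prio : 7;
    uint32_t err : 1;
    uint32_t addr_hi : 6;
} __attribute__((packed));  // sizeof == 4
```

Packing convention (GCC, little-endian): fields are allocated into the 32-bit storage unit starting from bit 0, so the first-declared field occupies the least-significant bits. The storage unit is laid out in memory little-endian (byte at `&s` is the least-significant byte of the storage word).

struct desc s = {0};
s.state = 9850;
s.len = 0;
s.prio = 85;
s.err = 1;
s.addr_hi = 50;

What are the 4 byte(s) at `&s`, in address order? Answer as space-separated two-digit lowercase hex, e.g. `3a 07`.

[0+:14] state=9850 & 0x3fff = 0x267a; word=0x0000267a
[14+:4] len=0 & 0xf = 0x0; word=0x0000267a
[18+:7] prio=85 & 0x7f = 0x55; word=0x0154267a
[25+:1] err=1 & 0x1 = 0x1; word=0x0354267a
[26+:6] addr_hi=50 & 0x3f = 0x32; word=0xcb54267a
word = 0xcb54267a → little-endian bytes:
  [0]=0x7a  [1]=0x26  [2]=0x54  [3]=0xcb

7a 26 54 cb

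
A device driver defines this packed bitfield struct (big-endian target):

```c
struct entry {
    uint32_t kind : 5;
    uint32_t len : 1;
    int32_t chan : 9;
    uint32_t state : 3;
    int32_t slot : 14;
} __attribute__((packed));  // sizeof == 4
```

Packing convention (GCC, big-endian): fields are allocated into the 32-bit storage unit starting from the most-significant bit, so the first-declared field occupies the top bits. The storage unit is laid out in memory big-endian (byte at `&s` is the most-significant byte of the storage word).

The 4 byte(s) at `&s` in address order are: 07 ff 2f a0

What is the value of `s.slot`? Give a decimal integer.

-4192

[0]=0x07 [1]=0xff [2]=0x2f [3]=0xa0 (big-endian) → word 0x07ff2fa0
kind [27+:5] = (word>>27) & 0x1f = 0
len [26+:1] = (word>>26) & 0x1 = 1
chan [17+:9] = (word>>17) & 0x1ff = 511
state [14+:3] = (word>>14) & 0x7 = 4
slot [0+:14] = (word>>0) & 0x3fff = 12192  ←
slot signed 14b, MSB=1: 12192 - 16384 = -4192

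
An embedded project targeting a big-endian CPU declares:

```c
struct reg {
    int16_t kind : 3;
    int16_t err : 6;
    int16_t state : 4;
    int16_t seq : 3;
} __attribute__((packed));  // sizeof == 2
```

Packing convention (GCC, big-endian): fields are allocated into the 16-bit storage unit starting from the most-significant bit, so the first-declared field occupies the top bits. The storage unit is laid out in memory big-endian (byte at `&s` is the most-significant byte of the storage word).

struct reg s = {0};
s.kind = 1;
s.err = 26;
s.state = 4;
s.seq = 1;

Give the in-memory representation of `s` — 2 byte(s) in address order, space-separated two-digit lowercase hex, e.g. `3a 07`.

2d 21

kind (3b) val=1 bits=0x1 at bit 13: 0x2000
err (6b) val=26 bits=0x1a at bit 7: 0x2d00
state (4b) val=4 bits=0x4 at bit 3: 0x2d20
seq (3b) val=1 bits=0x1 at bit 0: 0x2d21
word = 0x2d21 → big-endian bytes:
  [0]=0x2d  [1]=0x21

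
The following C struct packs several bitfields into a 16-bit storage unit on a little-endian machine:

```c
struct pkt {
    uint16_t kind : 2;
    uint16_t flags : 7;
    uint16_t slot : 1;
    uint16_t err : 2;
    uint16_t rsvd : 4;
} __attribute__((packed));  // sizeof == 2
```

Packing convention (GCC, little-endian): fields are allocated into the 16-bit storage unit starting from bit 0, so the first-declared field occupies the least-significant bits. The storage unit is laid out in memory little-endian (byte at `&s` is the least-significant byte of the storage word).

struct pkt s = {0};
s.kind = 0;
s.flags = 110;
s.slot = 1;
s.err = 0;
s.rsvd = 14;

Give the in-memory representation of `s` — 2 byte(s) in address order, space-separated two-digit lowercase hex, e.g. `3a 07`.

[0+:2] kind=0 & 0x3 = 0x0; word=0x0000
[2+:7] flags=110 & 0x7f = 0x6e; word=0x01b8
[9+:1] slot=1 & 0x1 = 0x1; word=0x03b8
[10+:2] err=0 & 0x3 = 0x0; word=0x03b8
[12+:4] rsvd=14 & 0xf = 0xe; word=0xe3b8
word = 0xe3b8 → little-endian bytes:
  [0]=0xb8  [1]=0xe3

b8 e3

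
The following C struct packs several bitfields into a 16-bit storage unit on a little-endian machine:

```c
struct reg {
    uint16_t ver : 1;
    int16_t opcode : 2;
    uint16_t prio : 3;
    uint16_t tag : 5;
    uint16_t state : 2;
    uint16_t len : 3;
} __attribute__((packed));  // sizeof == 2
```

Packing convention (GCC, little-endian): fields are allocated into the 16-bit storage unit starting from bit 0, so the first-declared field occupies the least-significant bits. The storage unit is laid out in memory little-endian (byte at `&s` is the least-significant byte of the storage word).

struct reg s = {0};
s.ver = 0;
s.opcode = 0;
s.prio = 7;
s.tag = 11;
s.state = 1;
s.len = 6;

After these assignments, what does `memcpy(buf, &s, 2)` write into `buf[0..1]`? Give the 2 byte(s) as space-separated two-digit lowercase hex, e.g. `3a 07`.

ver:1 = 0 → 0x0 << 0 → word 0x0000
opcode:2 = 0 → 0x0 << 1 → word 0x0000
prio:3 = 7 → 0x7 << 3 → word 0x0038
tag:5 = 11 → 0xb << 6 → word 0x02f8
state:2 = 1 → 0x1 << 11 → word 0x0af8
len:3 = 6 → 0x6 << 13 → word 0xcaf8
word = 0xcaf8 → little-endian bytes:
  [0]=0xf8  [1]=0xca

f8 ca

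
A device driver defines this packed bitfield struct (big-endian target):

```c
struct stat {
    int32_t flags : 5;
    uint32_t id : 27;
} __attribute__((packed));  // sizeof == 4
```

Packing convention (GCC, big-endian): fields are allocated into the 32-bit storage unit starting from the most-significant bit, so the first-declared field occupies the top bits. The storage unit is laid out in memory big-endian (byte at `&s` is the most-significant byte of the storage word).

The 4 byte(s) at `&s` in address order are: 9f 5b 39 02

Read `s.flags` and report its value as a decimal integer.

-13

[0]=0x9f [1]=0x5b [2]=0x39 [3]=0x02 (big-endian) → word 0x9f5b3902
flags:5 @ bit 27 → (0x9f5b3902>>27)&0x1f = 0x13  ←
id:27 @ bit 0 → (0x9f5b3902>>0)&0x7ffffff = 0x75b3902
flags signed 5b, MSB=1: 19 - 32 = -13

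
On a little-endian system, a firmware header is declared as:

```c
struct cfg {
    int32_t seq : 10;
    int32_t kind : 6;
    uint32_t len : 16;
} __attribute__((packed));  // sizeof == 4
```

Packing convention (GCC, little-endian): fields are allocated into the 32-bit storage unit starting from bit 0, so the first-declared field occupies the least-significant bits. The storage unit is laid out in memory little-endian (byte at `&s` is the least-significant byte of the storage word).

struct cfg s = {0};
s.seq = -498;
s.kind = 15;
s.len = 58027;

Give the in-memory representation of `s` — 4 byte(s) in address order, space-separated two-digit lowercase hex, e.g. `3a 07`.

0e 3e ab e2

seq:10 = -498 → 0x20e << 0 → word 0x0000020e
kind:6 = 15 → 0xf << 10 → word 0x00003e0e
len:16 = 58027 → 0xe2ab << 16 → word 0xe2ab3e0e
word = 0xe2ab3e0e → little-endian bytes:
  [0]=0x0e  [1]=0x3e  [2]=0xab  [3]=0xe2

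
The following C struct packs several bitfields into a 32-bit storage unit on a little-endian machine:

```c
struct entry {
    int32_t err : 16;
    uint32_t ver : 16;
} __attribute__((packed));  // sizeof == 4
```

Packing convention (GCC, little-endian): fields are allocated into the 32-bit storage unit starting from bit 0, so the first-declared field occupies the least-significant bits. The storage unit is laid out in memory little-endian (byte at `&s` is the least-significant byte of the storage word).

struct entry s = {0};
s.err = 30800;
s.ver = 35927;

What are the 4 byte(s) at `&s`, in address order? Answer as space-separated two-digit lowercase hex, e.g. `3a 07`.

[0+:16] err=30800 & 0xffff = 0x7850; word=0x00007850
[16+:16] ver=35927 & 0xffff = 0x8c57; word=0x8c577850
word = 0x8c577850 → little-endian bytes:
  [0]=0x50  [1]=0x78  [2]=0x57  [3]=0x8c

50 78 57 8c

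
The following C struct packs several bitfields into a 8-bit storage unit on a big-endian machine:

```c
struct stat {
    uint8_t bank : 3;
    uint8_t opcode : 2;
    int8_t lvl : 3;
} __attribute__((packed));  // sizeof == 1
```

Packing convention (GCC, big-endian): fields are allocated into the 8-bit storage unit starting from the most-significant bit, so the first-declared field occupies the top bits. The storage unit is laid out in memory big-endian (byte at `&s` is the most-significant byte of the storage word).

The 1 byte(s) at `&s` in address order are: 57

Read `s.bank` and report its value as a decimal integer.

[0]=0x57 (big-endian) → word 0x57
bank [5+:3] = (word>>5) & 0x7 = 2  ←
opcode [3+:2] = (word>>3) & 0x3 = 2
lvl [0+:3] = (word>>0) & 0x7 = 7

2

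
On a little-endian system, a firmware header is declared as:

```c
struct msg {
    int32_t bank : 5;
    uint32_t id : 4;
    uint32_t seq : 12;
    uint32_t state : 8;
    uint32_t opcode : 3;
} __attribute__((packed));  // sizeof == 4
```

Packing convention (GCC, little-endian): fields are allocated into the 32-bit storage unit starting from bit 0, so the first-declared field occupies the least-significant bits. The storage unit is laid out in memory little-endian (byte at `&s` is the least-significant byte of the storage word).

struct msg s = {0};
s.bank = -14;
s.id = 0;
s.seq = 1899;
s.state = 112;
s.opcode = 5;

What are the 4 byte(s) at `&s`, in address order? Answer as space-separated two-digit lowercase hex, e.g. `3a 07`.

12 d6 0e ae

bank (5b) val=-14 bits=0x12 at bit 0: 0x00000012
id (4b) val=0 bits=0x0 at bit 5: 0x00000012
seq (12b) val=1899 bits=0x76b at bit 9: 0x000ed612
state (8b) val=112 bits=0x70 at bit 21: 0x0e0ed612
opcode (3b) val=5 bits=0x5 at bit 29: 0xae0ed612
word = 0xae0ed612 → little-endian bytes:
  [0]=0x12  [1]=0xd6  [2]=0x0e  [3]=0xae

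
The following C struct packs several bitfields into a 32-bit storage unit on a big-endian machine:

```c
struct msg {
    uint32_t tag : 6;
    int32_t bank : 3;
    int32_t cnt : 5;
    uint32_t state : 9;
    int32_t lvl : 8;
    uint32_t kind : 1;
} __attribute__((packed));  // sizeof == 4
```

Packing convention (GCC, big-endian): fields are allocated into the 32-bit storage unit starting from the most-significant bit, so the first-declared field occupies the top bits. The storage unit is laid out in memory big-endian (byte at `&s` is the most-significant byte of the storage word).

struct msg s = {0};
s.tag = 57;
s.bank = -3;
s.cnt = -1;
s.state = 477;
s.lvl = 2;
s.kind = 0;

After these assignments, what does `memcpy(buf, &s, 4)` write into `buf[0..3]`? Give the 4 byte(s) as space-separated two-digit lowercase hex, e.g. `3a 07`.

[26+:6] tag=57 & 0x3f = 0x39; word=0xe4000000
[23+:3] bank=-3 & 0x7 = 0x5; word=0xe6800000
[18+:5] cnt=-1 & 0x1f = 0x1f; word=0xe6fc0000
[9+:9] state=477 & 0x1ff = 0x1dd; word=0xe6ffba00
[1+:8] lvl=2 & 0xff = 0x2; word=0xe6ffba04
[0+:1] kind=0 & 0x1 = 0x0; word=0xe6ffba04
word = 0xe6ffba04 → big-endian bytes:
  [0]=0xe6  [1]=0xff  [2]=0xba  [3]=0x04

e6 ff ba 04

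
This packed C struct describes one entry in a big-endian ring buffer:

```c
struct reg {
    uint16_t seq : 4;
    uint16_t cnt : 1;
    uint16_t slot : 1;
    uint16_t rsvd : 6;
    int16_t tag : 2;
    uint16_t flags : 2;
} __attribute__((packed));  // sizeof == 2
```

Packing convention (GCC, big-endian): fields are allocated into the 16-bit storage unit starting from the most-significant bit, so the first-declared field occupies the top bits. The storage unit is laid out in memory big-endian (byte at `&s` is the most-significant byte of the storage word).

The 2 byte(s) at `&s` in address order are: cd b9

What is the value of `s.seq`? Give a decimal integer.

12

[0]=0xcd [1]=0xb9 (big-endian) → word 0xcdb9
seq [12+:4] = (word>>12) & 0xf = 12  ←
cnt [11+:1] = (word>>11) & 0x1 = 1
slot [10+:1] = (word>>10) & 0x1 = 1
rsvd [4+:6] = (word>>4) & 0x3f = 27
tag [2+:2] = (word>>2) & 0x3 = 2
flags [0+:2] = (word>>0) & 0x3 = 1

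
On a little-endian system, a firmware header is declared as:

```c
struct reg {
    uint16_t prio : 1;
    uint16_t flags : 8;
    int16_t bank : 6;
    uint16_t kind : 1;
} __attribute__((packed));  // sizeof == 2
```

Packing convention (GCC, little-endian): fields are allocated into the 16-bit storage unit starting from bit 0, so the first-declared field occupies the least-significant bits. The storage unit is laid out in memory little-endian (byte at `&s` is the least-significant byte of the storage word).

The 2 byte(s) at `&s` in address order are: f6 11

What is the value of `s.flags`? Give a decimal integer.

[0]=0xf6 [1]=0x11 (little-endian) → word 0x11f6
prio [0+:1] = (word>>0) & 0x1 = 0
flags [1+:8] = (word>>1) & 0xff = 251  ←
bank [9+:6] = (word>>9) & 0x3f = 8
kind [15+:1] = (word>>15) & 0x1 = 0

251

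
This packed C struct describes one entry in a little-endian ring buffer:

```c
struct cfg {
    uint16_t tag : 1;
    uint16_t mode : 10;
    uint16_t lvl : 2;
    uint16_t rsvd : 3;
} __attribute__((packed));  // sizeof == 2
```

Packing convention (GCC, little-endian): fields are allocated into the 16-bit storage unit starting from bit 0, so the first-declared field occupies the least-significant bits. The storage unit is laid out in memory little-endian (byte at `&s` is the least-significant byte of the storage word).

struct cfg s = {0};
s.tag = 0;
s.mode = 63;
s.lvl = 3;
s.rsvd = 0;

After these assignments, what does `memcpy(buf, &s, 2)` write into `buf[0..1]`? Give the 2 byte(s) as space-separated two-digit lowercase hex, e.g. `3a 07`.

[0+:1] tag=0 & 0x1 = 0x0; word=0x0000
[1+:10] mode=63 & 0x3ff = 0x3f; word=0x007e
[11+:2] lvl=3 & 0x3 = 0x3; word=0x187e
[13+:3] rsvd=0 & 0x7 = 0x0; word=0x187e
word = 0x187e → little-endian bytes:
  [0]=0x7e  [1]=0x18

7e 18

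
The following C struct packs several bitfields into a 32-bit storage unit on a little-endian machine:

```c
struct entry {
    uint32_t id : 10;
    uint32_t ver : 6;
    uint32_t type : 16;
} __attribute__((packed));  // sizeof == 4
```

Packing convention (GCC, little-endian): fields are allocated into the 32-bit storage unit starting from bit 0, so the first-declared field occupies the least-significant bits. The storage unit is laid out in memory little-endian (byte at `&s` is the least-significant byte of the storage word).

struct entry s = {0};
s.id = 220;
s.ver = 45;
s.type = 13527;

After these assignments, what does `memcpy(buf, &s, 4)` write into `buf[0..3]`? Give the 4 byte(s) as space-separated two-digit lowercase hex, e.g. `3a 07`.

[0+:10] id=220 & 0x3ff = 0xdc; word=0x000000dc
[10+:6] ver=45 & 0x3f = 0x2d; word=0x0000b4dc
[16+:16] type=13527 & 0xffff = 0x34d7; word=0x34d7b4dc
word = 0x34d7b4dc → little-endian bytes:
  [0]=0xdc  [1]=0xb4  [2]=0xd7  [3]=0x34

dc b4 d7 34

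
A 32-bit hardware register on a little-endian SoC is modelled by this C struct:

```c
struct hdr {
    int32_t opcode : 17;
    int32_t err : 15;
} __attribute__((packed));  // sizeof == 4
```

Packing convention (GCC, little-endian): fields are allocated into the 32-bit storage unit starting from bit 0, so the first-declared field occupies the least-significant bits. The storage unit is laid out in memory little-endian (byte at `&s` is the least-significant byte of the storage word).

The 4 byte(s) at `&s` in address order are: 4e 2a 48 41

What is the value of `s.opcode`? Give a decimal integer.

10830

[0]=0x4e [1]=0x2a [2]=0x48 [3]=0x41 (little-endian) → word 0x41482a4e
opcode [0+:17] = (word>>0) & 0x1ffff = 10830  ←
err [17+:15] = (word>>17) & 0x7fff = 8356
opcode signed 17b, MSB=0: value = 10830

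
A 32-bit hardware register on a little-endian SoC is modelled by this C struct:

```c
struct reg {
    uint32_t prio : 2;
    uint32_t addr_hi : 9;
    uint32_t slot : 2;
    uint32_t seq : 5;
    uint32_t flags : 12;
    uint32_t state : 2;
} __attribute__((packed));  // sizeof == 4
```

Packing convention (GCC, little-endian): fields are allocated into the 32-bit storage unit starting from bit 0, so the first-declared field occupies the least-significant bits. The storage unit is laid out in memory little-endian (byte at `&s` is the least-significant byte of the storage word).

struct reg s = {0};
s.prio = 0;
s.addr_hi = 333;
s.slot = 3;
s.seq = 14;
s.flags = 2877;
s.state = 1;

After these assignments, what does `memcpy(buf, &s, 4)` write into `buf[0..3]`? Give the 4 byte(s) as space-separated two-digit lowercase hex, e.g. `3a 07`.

prio:2 = 0 → 0x0 << 0 → word 0x00000000
addr_hi:9 = 333 → 0x14d << 2 → word 0x00000534
slot:2 = 3 → 0x3 << 11 → word 0x00001d34
seq:5 = 14 → 0xe << 13 → word 0x0001dd34
flags:12 = 2877 → 0xb3d << 18 → word 0x2cf5dd34
state:2 = 1 → 0x1 << 30 → word 0x6cf5dd34
word = 0x6cf5dd34 → little-endian bytes:
  [0]=0x34  [1]=0xdd  [2]=0xf5  [3]=0x6c

34 dd f5 6c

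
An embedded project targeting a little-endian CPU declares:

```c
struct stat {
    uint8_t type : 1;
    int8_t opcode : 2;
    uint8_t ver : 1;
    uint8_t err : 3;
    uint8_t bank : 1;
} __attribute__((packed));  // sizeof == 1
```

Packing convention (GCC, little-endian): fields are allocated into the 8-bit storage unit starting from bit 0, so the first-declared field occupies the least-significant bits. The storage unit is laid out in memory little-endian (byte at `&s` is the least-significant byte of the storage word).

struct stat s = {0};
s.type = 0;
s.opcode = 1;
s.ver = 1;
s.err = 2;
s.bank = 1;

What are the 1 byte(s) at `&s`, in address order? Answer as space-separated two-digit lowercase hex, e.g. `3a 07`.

aa

type (1b) val=0 bits=0x0 at bit 0: 0x00
opcode (2b) val=1 bits=0x1 at bit 1: 0x02
ver (1b) val=1 bits=0x1 at bit 3: 0x0a
err (3b) val=2 bits=0x2 at bit 4: 0x2a
bank (1b) val=1 bits=0x1 at bit 7: 0xaa
word = 0xaa → little-endian bytes:
  [0]=0xaa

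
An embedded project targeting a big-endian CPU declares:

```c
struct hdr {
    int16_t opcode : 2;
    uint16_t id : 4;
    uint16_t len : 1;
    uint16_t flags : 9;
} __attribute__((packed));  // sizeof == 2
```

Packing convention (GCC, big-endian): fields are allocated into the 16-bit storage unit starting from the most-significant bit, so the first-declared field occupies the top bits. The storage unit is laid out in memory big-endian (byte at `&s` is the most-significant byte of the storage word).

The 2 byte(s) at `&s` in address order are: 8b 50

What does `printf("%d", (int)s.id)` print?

[0]=0x8b [1]=0x50 (big-endian) → word 0x8b50
opcode [14+:2] = (word>>14) & 0x3 = 2
id [10+:4] = (word>>10) & 0xf = 2  ←
len [9+:1] = (word>>9) & 0x1 = 1
flags [0+:9] = (word>>0) & 0x1ff = 336

2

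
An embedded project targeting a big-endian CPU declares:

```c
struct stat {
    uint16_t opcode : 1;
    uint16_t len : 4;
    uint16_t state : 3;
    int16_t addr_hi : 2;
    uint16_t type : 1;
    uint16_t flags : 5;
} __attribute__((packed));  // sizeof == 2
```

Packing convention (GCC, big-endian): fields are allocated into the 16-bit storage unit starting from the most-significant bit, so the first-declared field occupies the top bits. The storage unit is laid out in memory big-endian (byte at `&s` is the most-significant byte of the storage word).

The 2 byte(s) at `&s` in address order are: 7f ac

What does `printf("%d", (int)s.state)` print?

[0]=0x7f [1]=0xac (big-endian) → word 0x7fac
opcode:1 @ bit 15 → (0x7fac>>15)&0x1 = 0x0
len:4 @ bit 11 → (0x7fac>>11)&0xf = 0xf
state:3 @ bit 8 → (0x7fac>>8)&0x7 = 0x7  ←
addr_hi:2 @ bit 6 → (0x7fac>>6)&0x3 = 0x2
type:1 @ bit 5 → (0x7fac>>5)&0x1 = 0x1
flags:5 @ bit 0 → (0x7fac>>0)&0x1f = 0xc

7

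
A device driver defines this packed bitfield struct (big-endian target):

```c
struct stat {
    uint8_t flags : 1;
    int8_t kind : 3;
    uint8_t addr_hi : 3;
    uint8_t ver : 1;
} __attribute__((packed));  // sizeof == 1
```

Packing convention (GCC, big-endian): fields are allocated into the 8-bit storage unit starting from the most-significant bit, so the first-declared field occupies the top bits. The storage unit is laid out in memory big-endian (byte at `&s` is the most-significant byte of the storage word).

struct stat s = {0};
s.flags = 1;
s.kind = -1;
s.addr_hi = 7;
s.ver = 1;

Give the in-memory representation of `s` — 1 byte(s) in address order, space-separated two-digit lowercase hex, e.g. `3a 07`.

ff

flags (1b) val=1 bits=0x1 at bit 7: 0x80
kind (3b) val=-1 bits=0x7 at bit 4: 0xf0
addr_hi (3b) val=7 bits=0x7 at bit 1: 0xfe
ver (1b) val=1 bits=0x1 at bit 0: 0xff
word = 0xff → big-endian bytes:
  [0]=0xff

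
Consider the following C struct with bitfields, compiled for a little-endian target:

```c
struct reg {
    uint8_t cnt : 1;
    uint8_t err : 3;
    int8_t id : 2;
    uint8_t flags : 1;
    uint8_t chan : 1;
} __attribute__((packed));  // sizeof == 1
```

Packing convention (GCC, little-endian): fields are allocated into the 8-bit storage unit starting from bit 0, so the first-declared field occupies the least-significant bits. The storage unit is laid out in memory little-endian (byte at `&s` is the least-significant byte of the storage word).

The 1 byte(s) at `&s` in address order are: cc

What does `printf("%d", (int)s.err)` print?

6

[0]=0xcc (little-endian) → word 0xcc
cnt:1 @ bit 0 → (0xcc>>0)&0x1 = 0x0
err:3 @ bit 1 → (0xcc>>1)&0x7 = 0x6  ←
id:2 @ bit 4 → (0xcc>>4)&0x3 = 0x0
flags:1 @ bit 6 → (0xcc>>6)&0x1 = 0x1
chan:1 @ bit 7 → (0xcc>>7)&0x1 = 0x1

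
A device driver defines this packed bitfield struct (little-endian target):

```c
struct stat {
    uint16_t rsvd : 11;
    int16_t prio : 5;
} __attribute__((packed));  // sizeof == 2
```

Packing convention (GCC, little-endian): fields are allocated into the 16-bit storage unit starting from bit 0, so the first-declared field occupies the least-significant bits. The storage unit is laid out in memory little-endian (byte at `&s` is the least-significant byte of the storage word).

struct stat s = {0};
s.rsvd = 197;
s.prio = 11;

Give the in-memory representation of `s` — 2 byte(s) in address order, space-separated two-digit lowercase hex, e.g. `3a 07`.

c5 58

[0+:11] rsvd=197 & 0x7ff = 0xc5; word=0x00c5
[11+:5] prio=11 & 0x1f = 0xb; word=0x58c5
word = 0x58c5 → little-endian bytes:
  [0]=0xc5  [1]=0x58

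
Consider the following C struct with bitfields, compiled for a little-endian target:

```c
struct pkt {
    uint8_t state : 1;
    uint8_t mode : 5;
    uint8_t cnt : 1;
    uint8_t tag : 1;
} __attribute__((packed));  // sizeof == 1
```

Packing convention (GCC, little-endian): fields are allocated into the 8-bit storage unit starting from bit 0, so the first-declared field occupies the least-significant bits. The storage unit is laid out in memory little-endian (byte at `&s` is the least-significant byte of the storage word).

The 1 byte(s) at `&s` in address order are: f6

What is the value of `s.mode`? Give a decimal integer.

27

[0]=0xf6 (little-endian) → word 0xf6
state [0+:1] = (word>>0) & 0x1 = 0
mode [1+:5] = (word>>1) & 0x1f = 27  ←
cnt [6+:1] = (word>>6) & 0x1 = 1
tag [7+:1] = (word>>7) & 0x1 = 1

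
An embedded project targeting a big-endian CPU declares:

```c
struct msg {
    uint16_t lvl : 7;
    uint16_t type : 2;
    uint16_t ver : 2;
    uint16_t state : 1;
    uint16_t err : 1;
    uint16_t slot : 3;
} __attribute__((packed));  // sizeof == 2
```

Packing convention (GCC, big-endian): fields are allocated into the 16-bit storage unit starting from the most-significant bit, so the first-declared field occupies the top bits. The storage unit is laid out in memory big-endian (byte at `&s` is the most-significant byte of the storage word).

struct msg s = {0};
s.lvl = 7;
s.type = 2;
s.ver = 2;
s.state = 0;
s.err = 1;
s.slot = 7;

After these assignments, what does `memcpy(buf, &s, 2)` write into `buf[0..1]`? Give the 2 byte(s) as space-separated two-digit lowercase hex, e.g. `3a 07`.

0f 4f

[9+:7] lvl=7 & 0x7f = 0x7; word=0x0e00
[7+:2] type=2 & 0x3 = 0x2; word=0x0f00
[5+:2] ver=2 & 0x3 = 0x2; word=0x0f40
[4+:1] state=0 & 0x1 = 0x0; word=0x0f40
[3+:1] err=1 & 0x1 = 0x1; word=0x0f48
[0+:3] slot=7 & 0x7 = 0x7; word=0x0f4f
word = 0x0f4f → big-endian bytes:
  [0]=0x0f  [1]=0x4f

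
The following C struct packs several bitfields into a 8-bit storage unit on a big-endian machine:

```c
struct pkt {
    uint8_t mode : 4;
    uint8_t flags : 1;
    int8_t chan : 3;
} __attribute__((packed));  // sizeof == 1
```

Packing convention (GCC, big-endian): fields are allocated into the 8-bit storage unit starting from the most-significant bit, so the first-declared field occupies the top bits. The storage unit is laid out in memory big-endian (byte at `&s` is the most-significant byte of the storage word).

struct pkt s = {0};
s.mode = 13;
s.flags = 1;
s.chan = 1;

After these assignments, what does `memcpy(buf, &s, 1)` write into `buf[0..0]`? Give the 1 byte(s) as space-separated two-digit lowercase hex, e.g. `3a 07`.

d9

[4+:4] mode=13 & 0xf = 0xd; word=0xd0
[3+:1] flags=1 & 0x1 = 0x1; word=0xd8
[0+:3] chan=1 & 0x7 = 0x1; word=0xd9
word = 0xd9 → big-endian bytes:
  [0]=0xd9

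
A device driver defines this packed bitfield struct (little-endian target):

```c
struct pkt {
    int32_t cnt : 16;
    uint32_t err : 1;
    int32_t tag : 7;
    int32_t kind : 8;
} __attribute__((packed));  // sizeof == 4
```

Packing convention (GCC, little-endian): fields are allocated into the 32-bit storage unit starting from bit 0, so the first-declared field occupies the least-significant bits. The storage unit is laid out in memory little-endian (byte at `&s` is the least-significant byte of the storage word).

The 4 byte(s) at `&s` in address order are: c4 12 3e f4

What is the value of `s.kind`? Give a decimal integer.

[0]=0xc4 [1]=0x12 [2]=0x3e [3]=0xf4 (little-endian) → word 0xf43e12c4
cnt [0+:16] = (word>>0) & 0xffff = 4804
err [16+:1] = (word>>16) & 0x1 = 0
tag [17+:7] = (word>>17) & 0x7f = 31
kind [24+:8] = (word>>24) & 0xff = 244  ←
kind signed 8b, MSB=1: 244 - 256 = -12

-12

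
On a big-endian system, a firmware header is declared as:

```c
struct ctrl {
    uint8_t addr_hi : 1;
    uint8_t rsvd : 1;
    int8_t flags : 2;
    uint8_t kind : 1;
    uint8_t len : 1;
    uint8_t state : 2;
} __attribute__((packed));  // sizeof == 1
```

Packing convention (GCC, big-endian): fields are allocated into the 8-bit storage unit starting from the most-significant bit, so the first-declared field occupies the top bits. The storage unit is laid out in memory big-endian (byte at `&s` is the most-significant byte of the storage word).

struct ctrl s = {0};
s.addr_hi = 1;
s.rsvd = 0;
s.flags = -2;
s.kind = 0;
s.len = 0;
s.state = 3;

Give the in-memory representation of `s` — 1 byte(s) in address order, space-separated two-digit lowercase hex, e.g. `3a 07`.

[7+:1] addr_hi=1 & 0x1 = 0x1; word=0x80
[6+:1] rsvd=0 & 0x1 = 0x0; word=0x80
[4+:2] flags=-2 & 0x3 = 0x2; word=0xa0
[3+:1] kind=0 & 0x1 = 0x0; word=0xa0
[2+:1] len=0 & 0x1 = 0x0; word=0xa0
[0+:2] state=3 & 0x3 = 0x3; word=0xa3
word = 0xa3 → big-endian bytes:
  [0]=0xa3

a3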